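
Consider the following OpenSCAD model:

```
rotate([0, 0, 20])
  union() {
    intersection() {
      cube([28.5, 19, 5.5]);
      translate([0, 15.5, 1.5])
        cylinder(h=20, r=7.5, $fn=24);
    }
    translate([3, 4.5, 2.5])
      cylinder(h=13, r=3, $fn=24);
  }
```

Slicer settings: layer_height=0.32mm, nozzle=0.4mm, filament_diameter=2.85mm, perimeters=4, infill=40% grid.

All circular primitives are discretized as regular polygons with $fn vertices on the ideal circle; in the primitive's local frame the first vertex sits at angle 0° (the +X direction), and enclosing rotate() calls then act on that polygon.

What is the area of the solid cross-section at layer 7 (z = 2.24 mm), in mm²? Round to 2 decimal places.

At z = 2.24 mm: the 28.5×19 cube contributes its full rectangle (area 541.50 mm²); the cylinder at (0, 15.5): section is a regular 24-gon, circumradius r=7.5 (area = (24/2)·7.500²·sin(360°/24) = 174.70 mm²); Taking the intersection: the r=7.5 cylinder at (0, 15.5) partially overlaps the 28.5×19 cube; clipping to the common part keeps 68.78 mm² — area = 68.78 mm²; the cylinder at (3, 4.5) is absent (z outside [2.5, 15.5]); Merging all regions: only the result so far is present, so the union is just that shape — area = 68.78 mm²; (whole slice rotated 20° about Z — lengths, areas and connectivity unchanged). Overall, the cross-section is a single solid region. Net area = 68.78 mm².

68.78 mm²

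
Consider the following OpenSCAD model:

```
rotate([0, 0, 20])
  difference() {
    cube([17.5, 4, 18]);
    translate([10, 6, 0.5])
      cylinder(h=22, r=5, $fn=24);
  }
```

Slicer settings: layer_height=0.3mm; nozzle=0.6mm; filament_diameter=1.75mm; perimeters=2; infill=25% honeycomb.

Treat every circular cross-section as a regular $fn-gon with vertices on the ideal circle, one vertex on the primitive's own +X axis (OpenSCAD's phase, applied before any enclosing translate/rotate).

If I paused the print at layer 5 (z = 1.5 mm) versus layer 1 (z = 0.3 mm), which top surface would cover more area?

Layer 5 (z = 1.5): the 17.5×4 cube contributes its full rectangle (area 70.00 mm²); the r=5 cylinder at (10, 6) gives a regular 24-gon of circumradius 5 (constant along its height) (area = (24/2)·5.000²·sin(360°/24) = 77.65 mm²); Subtracting the remaining from the first: starting from the 17.5×4 cube (70.00 mm²), the r=5 cylinder at (10, 6) partially overlaps it — only the 19.49 mm² overlap (of its 77.65 mm²) is removed, clipping the outline — area = 50.51 mm²; (rotated 20° about Z; rotation is an isometry so areas/perimeters/island counts are preserved). So its area = 50.51 mm². Layer 1 (z = 0.3): the cube (footprint 17.5×4) is included at this height (area 70.00 mm²); the cylinder at (10, 6) is absent (z outside [0.5, 22.5]); Subtracting the remaining from the first: none of the subtracted shapes is present at this height, so the 17.5×4 cube is unchanged — area = 70.00 mm²; (whole slice rotated 20° about Z — lengths, areas and connectivity unchanged). So its area = 70.00 mm². Layer 1 is larger (70.00 vs 50.51 mm²).

layer 1 (z = 0.3 mm)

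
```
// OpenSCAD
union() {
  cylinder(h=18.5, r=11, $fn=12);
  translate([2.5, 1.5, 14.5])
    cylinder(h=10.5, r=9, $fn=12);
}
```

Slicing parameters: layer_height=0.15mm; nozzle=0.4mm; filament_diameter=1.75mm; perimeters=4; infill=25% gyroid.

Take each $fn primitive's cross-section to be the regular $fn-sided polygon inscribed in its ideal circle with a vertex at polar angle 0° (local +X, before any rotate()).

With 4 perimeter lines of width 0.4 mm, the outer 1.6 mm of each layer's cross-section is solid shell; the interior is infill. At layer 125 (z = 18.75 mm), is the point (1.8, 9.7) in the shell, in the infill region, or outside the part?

shell

At z = 18.75 mm: the cylinder is absent (z outside [0, 18.5]); the cylinder at (2.5, 1.5): section is a regular 12-gon, circumradius r=9; Combining (union): only the r=9 cylinder at (2.5, 1.5) is present, so the union is just that shape — 1 connected region. Overall, the cross-section is a single solid region. The nearest boundary edge runs (2.50, 10.50)→(-2.00, 9.29); distance from the point to it = 0.59 mm. The point is inside the cross-section, 0.59 mm from the nearest boundary — within the 1.6 mm shell band (4 × 0.4).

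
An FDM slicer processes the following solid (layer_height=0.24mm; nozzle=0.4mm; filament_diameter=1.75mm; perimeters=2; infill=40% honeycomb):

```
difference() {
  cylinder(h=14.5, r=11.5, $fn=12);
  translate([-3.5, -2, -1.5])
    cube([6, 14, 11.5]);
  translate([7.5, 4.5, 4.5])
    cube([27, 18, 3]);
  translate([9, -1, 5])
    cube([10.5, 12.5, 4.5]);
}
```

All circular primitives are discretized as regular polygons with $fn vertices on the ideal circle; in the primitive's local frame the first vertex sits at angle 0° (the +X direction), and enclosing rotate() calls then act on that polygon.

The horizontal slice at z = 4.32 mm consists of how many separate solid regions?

1

At z = 4.32 mm: the r=11.5 cylinder gives a regular 12-gon of circumradius 11.5 (constant along its height); the cube at (-3.5, -2) is present — its section is the full 6×14 rectangle; the cube at (7.5, 4.5) is not intersected at this z (z outside [4.5, 7.5]); the cube at (9, -1) is absent (z outside [5, 9.5]); Subtracting the remaining from the first: starting from the r=11.5 cylinder, the 6×14 cube at (-3.5, -2) partially overlaps it — only the 78.52 mm² overlap (of its 84.00 mm²) is removed, clipping the outline — 1 connected region. The result has 1 disconnected region.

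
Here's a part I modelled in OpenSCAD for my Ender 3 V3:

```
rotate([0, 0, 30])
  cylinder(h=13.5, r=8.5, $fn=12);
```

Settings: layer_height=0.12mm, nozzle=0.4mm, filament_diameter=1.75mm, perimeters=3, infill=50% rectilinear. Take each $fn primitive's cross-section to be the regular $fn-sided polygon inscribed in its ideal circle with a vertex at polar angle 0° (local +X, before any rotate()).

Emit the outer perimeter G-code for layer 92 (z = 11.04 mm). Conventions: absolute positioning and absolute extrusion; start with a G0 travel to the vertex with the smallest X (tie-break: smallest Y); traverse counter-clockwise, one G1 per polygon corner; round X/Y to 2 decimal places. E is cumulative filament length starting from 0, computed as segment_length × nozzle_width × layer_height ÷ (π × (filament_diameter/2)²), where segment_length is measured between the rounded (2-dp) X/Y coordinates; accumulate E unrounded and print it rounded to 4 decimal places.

G0 X-8.50 Y0.00 Z11.04
G1 X-7.36 Y-4.25 E0.0878
G1 X-4.25 Y-7.36 E0.1756
G1 X0.00 Y-8.50 E0.2634
G1 X4.25 Y-7.36 E0.3512
G1 X7.36 Y-4.25 E0.4390
G1 X8.50 Y0.00 E0.5268
G1 X7.36 Y4.25 E0.6146
G1 X4.25 Y7.36 E0.7024
G1 X0.00 Y8.50 E0.7902
G1 X-4.25 Y7.36 E0.8780
G1 X-7.36 Y4.25 E0.9658
G1 X-8.50 Y0.00 E1.0536

At z = 11.04 mm: the r=8.5 cylinder gives a regular 12-gon of circumradius 8.5 (constant along its height); (rotated 30° about Z; rotation is an isometry so areas/perimeters/island counts are preserved). The outline is a single polygon with 12 vertices. Extrusion per mm of travel: 0.4 × 0.12 / (π × 0.875²) = 0.019956. Accumulating E over each segment gives final E = 1.0536.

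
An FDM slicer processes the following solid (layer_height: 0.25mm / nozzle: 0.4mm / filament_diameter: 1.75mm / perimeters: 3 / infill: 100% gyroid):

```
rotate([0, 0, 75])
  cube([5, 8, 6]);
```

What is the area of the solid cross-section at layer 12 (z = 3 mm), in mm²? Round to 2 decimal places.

At z = 3 mm: the cube (footprint 5×8) is included at this height (area 40.00 mm²); (rotated 75° about Z; rotation is an isometry so areas/perimeters/island counts are preserved). Overall, the cross-section is a single solid region. Net area = 40.00 mm².

40.00 mm²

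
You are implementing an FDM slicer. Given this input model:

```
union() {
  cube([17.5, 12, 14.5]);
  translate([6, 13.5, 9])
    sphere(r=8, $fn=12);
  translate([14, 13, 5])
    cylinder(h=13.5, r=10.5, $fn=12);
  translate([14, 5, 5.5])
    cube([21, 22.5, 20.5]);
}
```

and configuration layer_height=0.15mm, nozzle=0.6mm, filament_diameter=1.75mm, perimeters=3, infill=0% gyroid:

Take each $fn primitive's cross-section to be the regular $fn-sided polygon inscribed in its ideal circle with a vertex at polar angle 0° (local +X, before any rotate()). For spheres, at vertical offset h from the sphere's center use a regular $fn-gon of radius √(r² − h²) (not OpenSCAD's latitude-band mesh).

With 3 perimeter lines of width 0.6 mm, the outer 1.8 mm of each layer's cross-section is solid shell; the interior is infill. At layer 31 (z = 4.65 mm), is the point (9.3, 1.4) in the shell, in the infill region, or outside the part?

shell

At z = 4.65 mm: the cube is present — its section is the full 17.5×12 rectangle; the r=8 sphere at (6, 13.5) slices to a regular 12-gon of circumradius 6.714 (√(r²−h²) with h=4.35 from center); the cylinder at (14, 13) is absent (z outside [5, 18.5]); the cube at (14, 5) does not reach this height (z outside [5.5, 26]); Merging all regions: the regions partially overlap (shared area 47.90 mm²), so overlapping operands fuse into one piece — 1 connected region. Overall, the cross-section is a single solid region. The nearest boundary edge runs (17.50, 0.00)→(0.00, 0.00); distance from the point to it = 1.40 mm. The point is inside the cross-section, 1.40 mm from the nearest boundary — within the 1.8 mm shell band (3 × 0.6).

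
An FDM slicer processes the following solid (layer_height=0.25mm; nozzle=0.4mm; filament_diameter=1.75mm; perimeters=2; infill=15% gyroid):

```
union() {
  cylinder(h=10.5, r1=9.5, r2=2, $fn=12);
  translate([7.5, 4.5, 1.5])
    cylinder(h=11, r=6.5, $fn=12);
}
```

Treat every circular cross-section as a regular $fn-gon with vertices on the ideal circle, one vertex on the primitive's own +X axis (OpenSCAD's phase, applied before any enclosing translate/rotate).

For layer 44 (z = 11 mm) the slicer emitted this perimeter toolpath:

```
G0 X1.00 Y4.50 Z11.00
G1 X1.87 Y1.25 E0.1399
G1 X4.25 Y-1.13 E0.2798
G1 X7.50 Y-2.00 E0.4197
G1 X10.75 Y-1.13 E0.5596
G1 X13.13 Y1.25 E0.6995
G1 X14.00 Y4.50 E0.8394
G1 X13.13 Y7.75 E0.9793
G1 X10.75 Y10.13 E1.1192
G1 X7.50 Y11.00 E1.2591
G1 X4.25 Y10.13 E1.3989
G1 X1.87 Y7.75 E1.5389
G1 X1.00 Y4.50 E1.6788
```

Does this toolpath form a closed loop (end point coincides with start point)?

yes

Start point (G0): (1.00, 4.50). End point (last G1): the path returns to the start — closed.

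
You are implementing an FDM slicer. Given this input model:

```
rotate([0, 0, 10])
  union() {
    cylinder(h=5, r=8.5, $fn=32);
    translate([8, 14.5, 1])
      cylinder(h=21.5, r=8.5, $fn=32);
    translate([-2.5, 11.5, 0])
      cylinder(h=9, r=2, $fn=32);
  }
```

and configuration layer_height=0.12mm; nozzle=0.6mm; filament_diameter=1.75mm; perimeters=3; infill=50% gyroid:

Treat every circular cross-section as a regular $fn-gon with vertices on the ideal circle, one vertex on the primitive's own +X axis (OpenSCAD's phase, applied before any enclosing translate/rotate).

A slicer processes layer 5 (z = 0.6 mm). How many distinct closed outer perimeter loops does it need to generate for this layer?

2

At z = 0.6 mm: the r=8.5 cylinder gives a regular 32-gon of circumradius 8.5 (constant along its height); the cylinder at (8, 14.5) does not reach this height (z outside [1, 22.5]); the cylinder at (-2.5, 11.5): section is a regular 32-gon, circumradius r=2; Taking the union: the 2 present regions are separate (no shared area or edge), so areas and boundary lengths simply add and each stays a separate island — 2 connected regions; (whole slice rotated 10° about Z — lengths, areas and connectivity unchanged). The result has 2 disconnected regions.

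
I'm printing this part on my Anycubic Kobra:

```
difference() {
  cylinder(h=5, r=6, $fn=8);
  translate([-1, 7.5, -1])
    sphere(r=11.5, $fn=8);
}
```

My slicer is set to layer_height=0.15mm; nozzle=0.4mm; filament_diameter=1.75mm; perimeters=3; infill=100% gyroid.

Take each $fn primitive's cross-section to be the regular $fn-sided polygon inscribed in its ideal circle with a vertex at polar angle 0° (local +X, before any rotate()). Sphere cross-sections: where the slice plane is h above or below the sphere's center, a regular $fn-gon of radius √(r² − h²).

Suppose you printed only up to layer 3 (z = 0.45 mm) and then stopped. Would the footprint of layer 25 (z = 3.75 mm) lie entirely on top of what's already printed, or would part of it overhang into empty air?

Compare the two slices. At z = 0.45: the cylinder: section is a regular 8-gon, circumradius r=6 (area = (8/2)·6.000²·sin(360°/8) = 101.82 mm²); the sphere at (-1, 7.5): section is a regular 8-gon, circumradius = √(r²−h²) = √(11.5²−1.45²) = 11.408 (area = (8/2)·11.408²·sin(360°/8) = 368.11 mm²); Taking the first minus the rest: starting from the r=6 cylinder (101.82 mm²), the r=11.5 sphere at (-1, 7.5) partially overlaps it — only the 81.39 mm² overlap (of its 368.11 mm²) is removed, clipping the outline — area = 20.44 mm². At z = 3.75: the r=6 cylinder gives a regular 8-gon of circumradius 6 (constant along its height) (area = (8/2)·6.000²·sin(360°/8) = 101.82 mm²); the sphere at (-1, 7.5): section is a regular 8-gon, circumradius = √(r²−h²) = √(11.5²−4.75²) = 10.473 (area = (8/2)·10.473²·sin(360°/8) = 310.24 mm²); Subtracting the remaining from the first: starting from the r=6 cylinder (101.82 mm²), the r=11.5 sphere at (-1, 7.5) partially overlaps it — only the 71.06 mm² overlap (of its 310.24 mm²) is removed, clipping the outline — area = 30.76 mm². Checking containment: at z = 3.75 the cross-section extends beyond the z = 0.45 cross-section by about 10.33 mm².

part overhangs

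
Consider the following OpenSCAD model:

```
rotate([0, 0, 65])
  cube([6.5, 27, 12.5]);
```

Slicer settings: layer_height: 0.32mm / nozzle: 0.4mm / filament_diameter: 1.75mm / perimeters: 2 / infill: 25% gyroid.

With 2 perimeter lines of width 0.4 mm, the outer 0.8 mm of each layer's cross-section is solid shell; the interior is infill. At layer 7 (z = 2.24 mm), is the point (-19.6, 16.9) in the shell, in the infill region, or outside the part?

outside

At z = 2.24 mm: the cube (footprint 6.5×27) is included at this height; (rotated 65° about Z; rotation is an isometry so areas/perimeters/island counts are preserved). Overall, the cross-section is a single solid region. Undo the 65° rotation: the query point maps to (7.033, 24.906) in the un-rotated model frame. The nearest boundary edge runs (6.50, 0.00)→(6.50, 27.00); distance from the point to it = 0.53 mm. The point is not inside any of the regions above, so it lies outside the cross-section (0.53 mm from the nearest boundary).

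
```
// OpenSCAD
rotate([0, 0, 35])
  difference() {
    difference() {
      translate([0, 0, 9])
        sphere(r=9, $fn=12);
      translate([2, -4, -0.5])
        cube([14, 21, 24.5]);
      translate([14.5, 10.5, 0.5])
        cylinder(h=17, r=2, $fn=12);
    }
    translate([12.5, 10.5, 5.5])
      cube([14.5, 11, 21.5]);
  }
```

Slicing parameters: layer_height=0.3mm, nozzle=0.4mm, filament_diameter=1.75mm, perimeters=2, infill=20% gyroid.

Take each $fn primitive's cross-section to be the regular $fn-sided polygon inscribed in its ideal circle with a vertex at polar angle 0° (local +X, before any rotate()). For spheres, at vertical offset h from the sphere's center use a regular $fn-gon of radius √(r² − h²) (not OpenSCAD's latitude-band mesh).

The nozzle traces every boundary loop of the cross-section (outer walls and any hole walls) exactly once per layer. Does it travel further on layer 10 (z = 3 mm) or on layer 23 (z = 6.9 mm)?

layer 23 (z = 6.9 mm)

Layer 10 (z = 3): the r=9 sphere contributes a regular 12-gon of circumradius √(9²−6²) = 6.708 (perimeter = 2·12·6.708·sin(180°/12) = 41.67 mm); the cube at (2, -4) (footprint 14×21) is included at this height (perimeter 70.00 mm); the r=2 cylinder at (14.5, 10.5) gives a regular 12-gon of circumradius 2 (constant along its height) (perimeter = 2·12·2.000·sin(180°/12) = 12.42 mm); Subtracting the remaining from the first: starting from the r=9 sphere, the 14×21 cube at (2, -4) partially overlaps it — only the 37.41 mm² overlap (of its 294.00 mm²) is removed, clipping the outline; the r=2 cylinder at (14.5, 10.5) misses the remaining region (no effect) — boundary = 42.27 mm; the cube at (12.5, 10.5) does not reach this height (z outside [5.5, 27]); Subtracting the remaining from the first: none of the subtracted shapes is present at this height, so that combined region is unchanged — boundary = 42.27 mm; (rotated 35° about Z; rotation is an isometry so areas/perimeters/island counts are preserved). So its perimeter = 42.27 mm. Layer 23 (z = 6.9): the sphere: section is a regular 12-gon, circumradius = √(r²−h²) = √(9²−2.1²) = 8.752 (perimeter = 2·12·8.752·sin(180°/12) = 54.36 mm); the 14×21 cube at (2, -4) contributes its full rectangle (perimeter 70.00 mm); the r=2 cylinder at (14.5, 10.5) contributes a regular 12-gon of circumradius 2 (perimeter = 2·12·2.000·sin(180°/12) = 12.42 mm); After the difference (first − rest): starting from the r=9 sphere, the 14×21 cube at (2, -4) partially overlaps it — only the 65.34 mm² overlap (of its 294.00 mm²) is removed, clipping the outline; the r=2 cylinder at (14.5, 10.5) misses the remaining region (no effect) — boundary = 56.60 mm; the cube at (12.5, 10.5) (footprint 14.5×11) is included at this height (perimeter 51.00 mm); Subtracting the remaining from the first: starting from the result so far, the 14.5×11 cube at (12.5, 10.5) misses the remaining region (no effect) — boundary = 56.60 mm; (rotated 35° about Z; rotation is an isometry so areas/perimeters/island counts are preserved). So its perimeter = 56.60 mm. Layer 23 is larger (56.60 vs 42.27 mm).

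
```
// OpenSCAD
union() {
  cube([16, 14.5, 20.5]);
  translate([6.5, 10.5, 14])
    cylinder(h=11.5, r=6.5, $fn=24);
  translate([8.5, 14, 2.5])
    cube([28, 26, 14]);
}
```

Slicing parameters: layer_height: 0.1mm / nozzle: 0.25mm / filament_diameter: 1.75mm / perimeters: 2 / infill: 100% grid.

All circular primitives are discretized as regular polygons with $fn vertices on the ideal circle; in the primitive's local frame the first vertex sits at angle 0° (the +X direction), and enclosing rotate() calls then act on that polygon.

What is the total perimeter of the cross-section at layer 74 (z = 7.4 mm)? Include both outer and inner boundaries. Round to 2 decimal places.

At z = 7.4 mm: the cube is present — its section is the full 16×14.5 rectangle (perimeter 61.00 mm); the cylinder at (6.5, 10.5) is not intersected at this z (z outside [14, 25.5]); the cube at (8.5, 14) is present — its section is the full 28×26 rectangle (perimeter 108.00 mm); Combining (union): the regions partially overlap (shared area 3.75 mm²), so the edge portions inside another operand are dropped and the merged outline is re-measured after clipping — boundary = 153.00 mm. Overall, the cross-section is a single solid region. Total boundary length (outer) = 153.00 mm.

153.00 mm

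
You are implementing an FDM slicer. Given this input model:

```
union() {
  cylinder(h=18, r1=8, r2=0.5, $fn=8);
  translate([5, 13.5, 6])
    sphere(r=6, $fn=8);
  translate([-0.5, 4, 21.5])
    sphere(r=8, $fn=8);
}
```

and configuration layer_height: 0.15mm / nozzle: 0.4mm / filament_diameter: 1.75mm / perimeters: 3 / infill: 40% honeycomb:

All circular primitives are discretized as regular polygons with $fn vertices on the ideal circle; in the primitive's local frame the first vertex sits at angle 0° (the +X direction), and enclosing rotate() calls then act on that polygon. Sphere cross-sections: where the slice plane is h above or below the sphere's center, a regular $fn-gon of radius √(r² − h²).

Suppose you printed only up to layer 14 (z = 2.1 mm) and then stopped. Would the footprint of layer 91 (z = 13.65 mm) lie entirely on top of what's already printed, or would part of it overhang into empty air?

entirely on top

Compare the two slices. At z = 2.1: the cone (r1=8→r2=0.5) has section circumradius 7.125 here — a regular 8-gon (area = (8/2)·7.125²·sin(360°/8) = 143.59 mm²); the sphere at (5, 13.5): section is a regular 8-gon, circumradius = √(r²−h²) = √(6²−3.9²) = 4.560 (area = (8/2)·4.560²·sin(360°/8) = 58.80 mm²); the sphere at (-0.5, 4) is not intersected at this z (|z−center|=19.400 > r=8); Merging all regions: the 2 present regions are separate (no shared area or edge), so areas and boundary lengths simply add and each stays a separate island — area = 202.39 mm². At z = 13.65: the cone contributes a regular 8-gon of circumradius 2.312 (interpolated between r1=8 and r2=0.5 at t=0.758) (area = (8/2)·2.312²·sin(360°/8) = 15.13 mm²); the sphere at (5, 13.5) does not reach this height (|z−center|=7.650 > r=6); the r=8 sphere at (-0.5, 4) contributes a regular 8-gon of circumradius √(8²−7.85²) = 1.542 (area = (8/2)·1.542²·sin(360°/8) = 6.72 mm²); Taking the union: the 2 present regions are separate (no shared area or edge), so areas and boundary lengths simply add and each stays a separate island — area = 21.85 mm². Checking containment: the cross-section at z = 13.65 is a subset of the cross-section at z = 2.1.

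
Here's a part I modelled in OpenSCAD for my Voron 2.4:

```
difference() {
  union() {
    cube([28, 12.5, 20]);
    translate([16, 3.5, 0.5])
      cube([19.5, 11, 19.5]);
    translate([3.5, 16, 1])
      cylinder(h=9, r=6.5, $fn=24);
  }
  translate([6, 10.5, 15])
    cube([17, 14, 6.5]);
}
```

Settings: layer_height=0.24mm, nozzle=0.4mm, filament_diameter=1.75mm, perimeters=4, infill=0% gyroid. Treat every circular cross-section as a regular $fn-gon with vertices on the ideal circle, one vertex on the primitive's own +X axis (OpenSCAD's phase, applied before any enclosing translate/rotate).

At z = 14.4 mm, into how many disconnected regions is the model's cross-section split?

1

At z = 14.4 mm: the cube is present — its section is the full 28×12.5 rectangle; the 19.5×11 cube at (16, 3.5) contributes its full rectangle; the cylinder at (3.5, 16) is absent (z outside [1, 10]); Merging all regions: the regions partially overlap (shared area 108.00 mm²), so overlapping operands fuse into one piece — 1 connected region; the cube at (6, 10.5) is not intersected at this z (z outside [15, 21.5]); Taking the first minus the rest: none of the subtracted shapes is present at this height, so the result so far is unchanged — 1 connected region. The result has 1 disconnected region.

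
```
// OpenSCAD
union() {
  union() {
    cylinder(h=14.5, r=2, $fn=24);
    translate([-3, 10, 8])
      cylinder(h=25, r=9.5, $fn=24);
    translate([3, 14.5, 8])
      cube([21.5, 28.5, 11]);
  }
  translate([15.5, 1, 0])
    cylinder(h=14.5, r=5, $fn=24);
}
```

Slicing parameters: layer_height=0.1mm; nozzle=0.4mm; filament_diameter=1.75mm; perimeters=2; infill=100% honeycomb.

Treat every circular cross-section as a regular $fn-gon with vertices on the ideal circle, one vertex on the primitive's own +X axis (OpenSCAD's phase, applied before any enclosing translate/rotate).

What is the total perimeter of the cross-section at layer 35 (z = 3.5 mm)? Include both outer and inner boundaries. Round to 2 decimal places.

43.86 mm

At z = 3.5 mm: the cylinder: section is a regular 24-gon, circumradius r=2 (perimeter = 2·24·2.000·sin(180°/24) = 12.53 mm); the cylinder at (-3, 10) is not intersected at this z (z outside [8, 33]); the cube at (3, 14.5) does not reach this height (z outside [8, 19]); Combining (union): only the r=2 cylinder is present, so the union is just that shape — boundary = 12.53 mm; the cylinder at (15.5, 1): section is a regular 24-gon, circumradius r=5 (perimeter = 2·24·5.000·sin(180°/24) = 31.33 mm); Merging all regions: the 2 present regions are separate (no shared area or edge), so areas and boundary lengths simply add and each stays a separate island — boundary = 43.86 mm. Overall, the cross-section has 2 separate islands. Total boundary length (outer) = 43.86 mm.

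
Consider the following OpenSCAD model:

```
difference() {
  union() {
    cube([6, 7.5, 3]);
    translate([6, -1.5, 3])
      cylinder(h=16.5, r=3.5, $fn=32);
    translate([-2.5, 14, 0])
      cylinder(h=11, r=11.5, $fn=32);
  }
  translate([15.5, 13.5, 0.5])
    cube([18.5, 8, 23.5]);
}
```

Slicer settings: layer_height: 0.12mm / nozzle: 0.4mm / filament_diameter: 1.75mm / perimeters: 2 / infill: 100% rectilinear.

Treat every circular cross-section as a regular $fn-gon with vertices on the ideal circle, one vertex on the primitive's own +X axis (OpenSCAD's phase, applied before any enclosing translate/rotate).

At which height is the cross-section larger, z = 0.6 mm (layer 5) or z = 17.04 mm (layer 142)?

Layer 5 (z = 0.6): the cube (footprint 6×7.5) is included at this height (area 45.00 mm²); the cylinder at (6, -1.5) is not intersected at this z (z outside [3, 19.5]); the r=11.5 cylinder at (-2.5, 14) gives a regular 32-gon of circumradius 11.5 (constant along its height) (area = (32/2)·11.500²·sin(360°/32) = 412.81 mm²); Merging all regions: the regions partially overlap — summed areas 457.81 mm² minus the doubly-counted overlap 20.14 mm² gives 437.67 mm² — area = 437.67 mm²; the 18.5×8 cube at (15.5, 13.5) contributes its full rectangle (area 148.00 mm²); Subtracting the remaining from the first: starting from that combined region (437.67 mm²), the 18.5×8 cube at (15.5, 13.5) misses the remaining region (no effect) — area = 437.67 mm². So its area = 437.67 mm². Layer 142 (z = 17.04): the cube does not reach this height (z outside [0, 3]); the r=3.5 cylinder at (6, -1.5) contributes a regular 32-gon of circumradius 3.5 (area = (32/2)·3.500²·sin(360°/32) = 38.24 mm²); the cylinder at (-2.5, 14) does not reach this height (z outside [0, 11]); Taking the union: only the r=3.5 cylinder at (6, -1.5) is present, so the union is just that shape — area = 38.24 mm²; the 18.5×8 cube at (15.5, 13.5) contributes its full rectangle (area 148.00 mm²); Taking the first minus the rest: starting from the result so far (38.24 mm²), the 18.5×8 cube at (15.5, 13.5) misses the remaining region (no effect) — area = 38.24 mm². So its area = 38.24 mm². Layer 5 is larger (437.67 vs 38.24 mm²).

layer 5 (z = 0.6 mm)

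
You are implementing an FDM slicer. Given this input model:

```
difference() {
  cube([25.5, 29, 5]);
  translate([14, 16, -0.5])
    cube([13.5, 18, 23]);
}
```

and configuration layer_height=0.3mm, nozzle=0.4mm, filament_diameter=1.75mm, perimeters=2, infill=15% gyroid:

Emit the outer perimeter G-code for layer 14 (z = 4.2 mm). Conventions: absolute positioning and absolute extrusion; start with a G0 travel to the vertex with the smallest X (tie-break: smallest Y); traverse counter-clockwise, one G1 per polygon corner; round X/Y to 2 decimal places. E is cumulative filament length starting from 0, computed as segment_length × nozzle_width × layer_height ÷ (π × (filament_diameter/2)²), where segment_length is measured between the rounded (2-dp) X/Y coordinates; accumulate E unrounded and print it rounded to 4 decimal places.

G0 X0.00 Y0.00 Z4.20
G1 X25.50 Y0.00 E1.2722
G1 X25.50 Y16.00 E2.0704
G1 X14.00 Y16.00 E2.6442
G1 X14.00 Y29.00 E3.2928
G1 X0.00 Y29.00 E3.9912
G1 X0.00 Y0.00 E5.4380

At z = 4.2 mm: the 25.5×29 cube contributes its full rectangle; the cube at (14, 16) is present — its section is the full 13.5×18 rectangle; Taking the first minus the rest: starting from the 25.5×29 cube, the 13.5×18 cube at (14, 16) partially overlaps it — only the 149.50 mm² overlap (of its 243.00 mm²) is removed, clipping the outline — 1 connected region. The outline is a single polygon with 6 vertices. Extrusion per mm of travel: 0.4 × 0.3 / (π × 0.875²) = 0.049890. Accumulating E over each segment gives final E = 5.4380.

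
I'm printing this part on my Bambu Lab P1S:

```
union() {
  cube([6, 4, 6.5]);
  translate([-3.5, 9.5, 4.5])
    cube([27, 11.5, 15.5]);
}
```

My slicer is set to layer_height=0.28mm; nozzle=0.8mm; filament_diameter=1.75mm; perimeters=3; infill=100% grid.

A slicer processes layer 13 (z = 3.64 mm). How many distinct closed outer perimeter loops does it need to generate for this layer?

1

At z = 3.64 mm: the 6×4 cube contributes its full rectangle; the cube at (-3.5, 9.5) is not intersected at this z (z outside [4.5, 20]); Combining (union): only the 6×4 cube is present, so the union is just that shape — 1 connected region. The result has 1 disconnected region.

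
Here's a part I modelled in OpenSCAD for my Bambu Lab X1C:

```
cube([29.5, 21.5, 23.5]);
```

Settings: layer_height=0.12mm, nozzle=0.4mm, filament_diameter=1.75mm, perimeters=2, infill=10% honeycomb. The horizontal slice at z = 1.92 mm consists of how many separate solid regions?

At z = 1.92 mm: the cube is present — its section is the full 29.5×21.5 rectangle. The result has 1 disconnected region.

1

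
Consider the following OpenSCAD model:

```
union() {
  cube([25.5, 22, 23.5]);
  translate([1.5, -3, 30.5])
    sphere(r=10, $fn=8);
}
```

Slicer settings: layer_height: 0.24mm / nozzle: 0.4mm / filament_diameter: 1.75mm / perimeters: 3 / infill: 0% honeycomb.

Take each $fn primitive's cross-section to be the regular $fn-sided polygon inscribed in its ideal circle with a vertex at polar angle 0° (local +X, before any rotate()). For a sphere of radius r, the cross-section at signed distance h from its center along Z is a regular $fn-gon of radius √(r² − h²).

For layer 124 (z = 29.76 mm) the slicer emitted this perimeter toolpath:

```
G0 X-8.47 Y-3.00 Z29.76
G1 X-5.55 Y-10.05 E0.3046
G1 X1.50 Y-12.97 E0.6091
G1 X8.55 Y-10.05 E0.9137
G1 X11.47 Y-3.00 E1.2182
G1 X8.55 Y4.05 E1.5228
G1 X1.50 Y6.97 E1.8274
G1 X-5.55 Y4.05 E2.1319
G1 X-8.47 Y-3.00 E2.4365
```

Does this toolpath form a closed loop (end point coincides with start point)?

Start point (G0): (-8.47, -3.00). End point (last G1): the path returns to the start — closed.

yes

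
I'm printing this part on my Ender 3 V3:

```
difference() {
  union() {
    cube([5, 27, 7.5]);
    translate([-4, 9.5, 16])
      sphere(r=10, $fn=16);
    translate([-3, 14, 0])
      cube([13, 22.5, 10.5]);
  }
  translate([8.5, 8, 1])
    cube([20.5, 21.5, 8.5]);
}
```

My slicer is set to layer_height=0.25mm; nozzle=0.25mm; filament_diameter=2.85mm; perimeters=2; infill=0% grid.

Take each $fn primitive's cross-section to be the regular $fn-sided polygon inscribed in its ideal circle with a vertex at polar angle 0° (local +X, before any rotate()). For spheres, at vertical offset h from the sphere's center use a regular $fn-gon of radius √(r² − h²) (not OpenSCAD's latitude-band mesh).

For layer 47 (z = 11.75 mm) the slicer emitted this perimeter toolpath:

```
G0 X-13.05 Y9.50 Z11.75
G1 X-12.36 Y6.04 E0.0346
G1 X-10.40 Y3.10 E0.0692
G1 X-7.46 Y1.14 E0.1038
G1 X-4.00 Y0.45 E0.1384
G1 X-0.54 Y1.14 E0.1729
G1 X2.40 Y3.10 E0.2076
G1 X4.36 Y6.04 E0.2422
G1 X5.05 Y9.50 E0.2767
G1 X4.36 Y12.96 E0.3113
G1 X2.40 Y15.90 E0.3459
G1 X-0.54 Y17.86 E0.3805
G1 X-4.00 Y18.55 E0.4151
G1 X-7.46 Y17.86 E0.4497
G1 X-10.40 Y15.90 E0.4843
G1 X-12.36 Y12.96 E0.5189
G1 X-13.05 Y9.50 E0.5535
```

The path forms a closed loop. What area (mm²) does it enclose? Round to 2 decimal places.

Apply the shoelace formula to the sequence of (X, Y) vertices; enclosed area = 250.69 mm².

250.69 mm²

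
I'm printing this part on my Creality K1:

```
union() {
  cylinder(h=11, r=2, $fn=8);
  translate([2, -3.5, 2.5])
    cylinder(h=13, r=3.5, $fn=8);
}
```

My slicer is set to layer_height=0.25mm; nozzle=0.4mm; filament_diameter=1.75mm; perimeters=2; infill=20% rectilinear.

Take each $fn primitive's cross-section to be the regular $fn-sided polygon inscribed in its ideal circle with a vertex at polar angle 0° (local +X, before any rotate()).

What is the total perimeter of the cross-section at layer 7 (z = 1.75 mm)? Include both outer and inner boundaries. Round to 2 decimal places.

12.25 mm

At z = 1.75 mm: the r=2 cylinder gives a regular 8-gon of circumradius 2 (constant along its height) (perimeter = 2·8·2.000·sin(180°/8) = 12.25 mm); the cylinder at (2, -3.5) does not reach this height (z outside [2.5, 15.5]); Merging all regions: only the r=2 cylinder is present, so the union is just that shape — boundary = 12.25 mm. Overall, the cross-section is a single solid region. Total boundary length (outer) = 12.25 mm.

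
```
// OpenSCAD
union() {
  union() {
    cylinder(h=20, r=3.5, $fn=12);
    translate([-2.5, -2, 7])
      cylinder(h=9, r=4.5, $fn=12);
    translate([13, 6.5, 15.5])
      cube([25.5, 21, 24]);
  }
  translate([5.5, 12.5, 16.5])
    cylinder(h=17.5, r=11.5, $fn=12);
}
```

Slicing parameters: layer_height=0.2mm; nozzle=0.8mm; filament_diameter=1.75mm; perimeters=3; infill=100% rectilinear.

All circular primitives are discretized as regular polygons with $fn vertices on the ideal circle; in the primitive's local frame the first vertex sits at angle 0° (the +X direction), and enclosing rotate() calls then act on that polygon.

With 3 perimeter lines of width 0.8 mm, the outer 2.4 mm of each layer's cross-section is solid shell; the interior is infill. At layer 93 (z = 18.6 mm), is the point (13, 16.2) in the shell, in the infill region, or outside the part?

At z = 18.6 mm: the cylinder: section is a regular 12-gon, circumradius r=3.5; the cylinder at (-2.5, -2) is absent (z outside [7, 16]); the cube at (13, 6.5) (footprint 25.5×21) is included at this height; Taking the union: the 2 present regions are separate (no shared area or edge), so areas and boundary lengths simply add and each stays a separate island — 2 connected regions; the r=11.5 cylinder at (5.5, 12.5) contributes a regular 12-gon of circumradius 11.5; Combining (union): the regions partially overlap (shared area 43.81 mm²), so overlapping operands fuse into one piece — 1 connected region. Overall, the cross-section is a single solid region. The nearest boundary edge runs (11.25, 22.46)→(13.00, 20.71); distance from the point to it = 4.51 mm. The point is inside the cross-section and 4.51 mm from the nearest boundary — more than the 2.4 mm shell width (3 × 0.8), so it's in the infill interior.

infill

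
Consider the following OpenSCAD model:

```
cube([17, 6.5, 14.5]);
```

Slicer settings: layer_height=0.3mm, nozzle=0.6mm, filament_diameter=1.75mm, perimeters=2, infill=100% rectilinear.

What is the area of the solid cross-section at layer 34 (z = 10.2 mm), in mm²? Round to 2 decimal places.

At z = 10.2 mm: the 17×6.5 cube contributes its full rectangle (area 110.50 mm²). Overall, the cross-section is a single solid region. Net area = 110.50 mm².

110.50 mm²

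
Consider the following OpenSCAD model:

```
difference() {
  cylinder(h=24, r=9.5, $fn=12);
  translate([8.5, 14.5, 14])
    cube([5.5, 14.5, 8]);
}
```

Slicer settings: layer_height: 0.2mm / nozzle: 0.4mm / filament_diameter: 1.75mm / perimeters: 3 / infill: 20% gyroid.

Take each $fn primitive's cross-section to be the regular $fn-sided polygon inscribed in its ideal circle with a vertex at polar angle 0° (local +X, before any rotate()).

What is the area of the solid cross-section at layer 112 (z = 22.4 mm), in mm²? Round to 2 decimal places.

270.75 mm²

At z = 22.4 mm: the r=9.5 cylinder contributes a regular 12-gon of circumradius 9.5 (area = (12/2)·9.500²·sin(360°/12) = 270.75 mm²); the cube at (8.5, 14.5) is not intersected at this z (z outside [14, 22]); Taking the first minus the rest: none of the subtracted shapes is present at this height, so the r=9.5 cylinder is unchanged — area = 270.75 mm². Overall, the cross-section is a single solid region. Net area = 270.75 mm².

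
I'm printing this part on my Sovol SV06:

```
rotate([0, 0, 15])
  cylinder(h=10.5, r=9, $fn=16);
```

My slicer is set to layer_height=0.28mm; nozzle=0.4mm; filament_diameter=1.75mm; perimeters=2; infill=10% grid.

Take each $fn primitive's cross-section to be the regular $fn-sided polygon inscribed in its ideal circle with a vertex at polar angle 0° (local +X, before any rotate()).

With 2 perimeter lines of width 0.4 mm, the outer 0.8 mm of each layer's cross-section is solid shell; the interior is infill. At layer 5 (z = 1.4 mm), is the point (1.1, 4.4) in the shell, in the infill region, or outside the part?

infill

At z = 1.4 mm: the cylinder: section is a regular 16-gon, circumradius r=9; (whole slice rotated 15° about Z — lengths, areas and connectivity unchanged). Overall, the cross-section is a single solid region. Undo the 15° rotation: the query point maps to (2.201, 3.965) in the un-rotated model frame. The nearest boundary edge runs (6.36, 6.36)→(3.44, 8.31); distance from the point to it = 4.31 mm. The point is inside the cross-section and 4.31 mm from the nearest boundary — more than the 0.8 mm shell width (2 × 0.4), so it's in the infill interior.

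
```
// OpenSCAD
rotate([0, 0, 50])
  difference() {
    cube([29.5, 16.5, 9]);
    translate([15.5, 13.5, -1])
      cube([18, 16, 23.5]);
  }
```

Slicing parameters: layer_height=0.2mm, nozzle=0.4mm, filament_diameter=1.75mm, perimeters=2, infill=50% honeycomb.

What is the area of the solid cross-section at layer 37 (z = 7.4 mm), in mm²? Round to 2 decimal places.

At z = 7.4 mm: the 29.5×16.5 cube contributes its full rectangle (area 486.75 mm²); the 18×16 cube at (15.5, 13.5) contributes its full rectangle (area 288.00 mm²); After the difference (first − rest): starting from the 29.5×16.5 cube (486.75 mm²), the 18×16 cube at (15.5, 13.5) partially overlaps it — only the 42.00 mm² overlap (of its 288.00 mm²) is removed, clipping the outline — area = 444.75 mm²; (rotated 50° about Z; rotation is an isometry so areas/perimeters/island counts are preserved). Overall, the cross-section is a single solid region. Net area = 444.75 mm².

444.75 mm²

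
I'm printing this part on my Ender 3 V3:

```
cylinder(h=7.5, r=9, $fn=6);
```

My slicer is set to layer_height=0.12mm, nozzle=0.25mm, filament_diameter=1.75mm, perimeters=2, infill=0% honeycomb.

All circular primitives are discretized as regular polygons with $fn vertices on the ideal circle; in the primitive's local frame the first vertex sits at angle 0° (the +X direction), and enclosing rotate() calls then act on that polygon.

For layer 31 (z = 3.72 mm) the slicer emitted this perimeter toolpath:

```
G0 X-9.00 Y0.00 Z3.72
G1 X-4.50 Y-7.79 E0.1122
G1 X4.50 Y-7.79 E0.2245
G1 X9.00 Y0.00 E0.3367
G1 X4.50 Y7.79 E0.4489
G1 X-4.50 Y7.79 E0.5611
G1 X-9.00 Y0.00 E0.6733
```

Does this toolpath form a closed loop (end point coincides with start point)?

yes

Start point (G0): (-9.00, 0.00). End point (last G1): the path returns to the start — closed.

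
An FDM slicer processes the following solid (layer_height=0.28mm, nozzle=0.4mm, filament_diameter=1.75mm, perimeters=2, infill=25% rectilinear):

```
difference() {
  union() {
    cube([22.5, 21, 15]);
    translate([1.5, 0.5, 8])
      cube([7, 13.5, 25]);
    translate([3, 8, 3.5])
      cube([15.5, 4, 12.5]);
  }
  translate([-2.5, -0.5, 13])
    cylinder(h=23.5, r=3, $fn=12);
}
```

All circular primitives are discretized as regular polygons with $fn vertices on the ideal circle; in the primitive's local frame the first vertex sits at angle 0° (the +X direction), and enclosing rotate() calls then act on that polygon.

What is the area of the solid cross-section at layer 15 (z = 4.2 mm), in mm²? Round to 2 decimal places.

472.50 mm²

At z = 4.2 mm: the 22.5×21 cube contributes its full rectangle (area 472.50 mm²); the cube at (1.5, 0.5) is not intersected at this z (z outside [8, 33]); the 15.5×4 cube at (3, 8) contributes its full rectangle (area 62.00 mm²); Merging all regions: the 15.5×4 cube at (3, 8) lies entirely inside the 22.5×21 cube, so the union is just the 22.5×21 cube — area = 472.50 mm²; the cylinder at (-2.5, -0.5) does not reach this height (z outside [13, 36.5]); After the difference (first − rest): none of the subtracted shapes is present at this height, so the result so far is unchanged — area = 472.50 mm². Overall, the cross-section is a single solid region. Net area = 472.50 mm².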